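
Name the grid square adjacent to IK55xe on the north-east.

IK65af

Longitude subsquare x = 23; +1 → 24, wraps to 0 = a, carry into square.
Longitude square 5; +1 → 6.
Latitude subsquare e = 4; +1 → 5 = f.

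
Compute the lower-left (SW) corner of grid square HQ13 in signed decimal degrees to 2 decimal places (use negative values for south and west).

73.00, -38.00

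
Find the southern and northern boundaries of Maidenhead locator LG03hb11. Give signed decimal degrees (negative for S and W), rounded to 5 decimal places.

Field L=11, G=6: +11·20° lon, +6·10° lat → SW at lon 40°, lat -30°.
Square 0, 3: +0·2° lon, +3·1° lat → SW at lon 40°, lat -27°.
Subsquare h=7, b=1: +7·0.0833333° lon, +1·0.0416667° lat → SW at lon 40.5833°, lat -26.9583°.
Extended square 1, 1: +1·0.00833333° lon, +1·0.00416667° lat → SW at lon 40.5917°, lat -26.9542°.
Cell spans 0.00833333° lon × 0.00416667° lat.
south -26.95417, north -26.95000.

-26.95417, -26.95000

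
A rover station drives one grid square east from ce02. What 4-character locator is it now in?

CE12

Longitude square 0; +1 → 1.
The latitude characters are unchanged.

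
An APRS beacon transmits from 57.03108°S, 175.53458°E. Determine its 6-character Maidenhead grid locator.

RD72sx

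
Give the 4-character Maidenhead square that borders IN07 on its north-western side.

HN98

Longitude square 0; −1 → -1, wraps to 9, carry into field.
Longitude field I = 8; −1 → 7 = H.
Latitude square 7; +1 → 8.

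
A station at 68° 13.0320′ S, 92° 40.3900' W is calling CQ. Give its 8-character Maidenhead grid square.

EC31ps97

Add 180° to longitude and 90° to latitude: 87.32683, 21.78280.
Field: 87.32683/20 → 4 → E, 21.78280/10 → 2 → C; chars EC.
Square: 7.32683/2 → 3, 1.78280/1 → 1; chars 31.
Subsquare: 1.32683/0.0833333 → 15 → p, 0.78280/0.0416667 → 18 → s; chars ps.
Extended square: 0.07683/0.00833333 → 9, 0.03280/0.00416667 → 7; chars 97.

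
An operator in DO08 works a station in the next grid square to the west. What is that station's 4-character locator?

CO98

Longitude square 0; −1 → -1, wraps to 9, carry into field.
Longitude field D = 3; −1 → 2 = C.
The latitude characters are unchanged.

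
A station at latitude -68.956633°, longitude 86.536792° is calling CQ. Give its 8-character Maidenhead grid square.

Add 180° to longitude and 90° to latitude: 266.53679, 21.04337.
Field: lon ⌊266.53679/20⌋ = 13 → N; lat ⌊21.04337/10⌋ = 2 → C.
Square: lon ⌊6.53679/2⌋ = 3; lat ⌊1.04337/1⌋ = 1.
Subsquare: lon ⌊0.53679/0.0833333⌋ = 6 → g; lat ⌊0.04337/0.0416667⌋ = 1 → b.
Extended square: lon ⌊0.03679/0.00833333⌋ = 4; lat ⌊0.00170/0.00416667⌋ = 0.

NC31gb40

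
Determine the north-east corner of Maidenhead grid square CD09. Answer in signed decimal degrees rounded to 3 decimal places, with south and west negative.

Field C=2, D=3: +2·20° lon, +3·10° lat → SW at lon -140°, lat -60°.
Square 0, 9: +0·2° lon, +9·1° lat → SW at lon -140°, lat -51°.
Cell spans 2° lon × 1° lat. NE corner is SW corner plus one full cell.
latitude -50.000, longitude -138.000.

-50.000, -138.000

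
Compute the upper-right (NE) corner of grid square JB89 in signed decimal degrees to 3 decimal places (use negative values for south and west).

-70.000, 18.000

Field J=9, B=1: +9·20° lon, +1·10° lat → SW at lon 0°, lat -80°.
Square 8, 9: +8·2° lon, +9·1° lat → SW at lon 16°, lat -71°.
Cell spans 2° lon × 1° lat. NE corner is SW corner plus one full cell.
latitude -70.000, longitude 18.000.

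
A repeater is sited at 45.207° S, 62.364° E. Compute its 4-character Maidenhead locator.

ME14

Add 180° to longitude and 90° to latitude: 242.36, 44.79.
Field: 242.36/20 → 12 → M, 44.79/10 → 4 → E; chars ME.
Square: 2.36/2 → 1, 4.79/1 → 4; chars 14.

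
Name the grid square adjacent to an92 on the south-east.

BN01

Longitude square 9; +1 → 10, wraps to 0, carry into field.
Longitude field A = 0; +1 → 1 = B.
Latitude square 2; −1 → 1.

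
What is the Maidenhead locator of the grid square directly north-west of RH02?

QH93

Longitude square 0; −1 → -1, wraps to 9, carry into field.
Longitude field R = 17; −1 → 16 = Q.
Latitude square 2; +1 → 3.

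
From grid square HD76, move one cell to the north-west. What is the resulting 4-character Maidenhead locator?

Longitude square 7; −1 → 6.
Latitude square 6; +1 → 7.

HD67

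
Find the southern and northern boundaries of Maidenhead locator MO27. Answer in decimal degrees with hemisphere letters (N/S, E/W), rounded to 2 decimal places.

Field M=12, O=14: +12·20° lon, +14·10° lat → SW at lon 60°, lat 50°.
Square 2, 7: +2·2° lon, +7·1° lat → SW at lon 64°, lat 57°.
Cell spans 2° lon × 1° lat.
south 57.00° N, north 58.00° N.

57.00° N, 58.00° N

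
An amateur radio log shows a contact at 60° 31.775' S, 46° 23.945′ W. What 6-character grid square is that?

Add 180° to longitude and 90° to latitude: 133.6009, 29.4704.
Field: lon ⌊133.6009/20⌋ = 6 → G; lat ⌊29.4704/10⌋ = 2 → C.
Square: lon ⌊13.6009/2⌋ = 6; lat ⌊9.4704/1⌋ = 9.
Subsquare: lon ⌊1.6009/0.0833333⌋ = 19 → t; lat ⌊0.4704/0.0416667⌋ = 11 → l.

GC69tl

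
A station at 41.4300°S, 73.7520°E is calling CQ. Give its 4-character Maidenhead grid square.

ME68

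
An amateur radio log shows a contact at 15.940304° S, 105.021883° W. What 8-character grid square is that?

DH74lb74

Offset from 180°W / 90°S: lon 74.97812°, lat 74.05970°.
Field: lon ⌊74.97812/20⌋ = 3 → D; lat ⌊74.05970/10⌋ = 7 → H.
Square: lon ⌊14.97812/2⌋ = 7; lat ⌊4.05970/1⌋ = 4.
Subsquare: lon ⌊0.97812/0.0833333⌋ = 11 → l; lat ⌊0.05970/0.0416667⌋ = 1 → b.
Extended square: lon ⌊0.06145/0.00833333⌋ = 7; lat ⌊0.01803/0.00416667⌋ = 4.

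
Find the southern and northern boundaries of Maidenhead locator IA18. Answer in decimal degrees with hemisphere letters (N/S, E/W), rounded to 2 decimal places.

Field I=8, A=0: +8·20° lon, +0·10° lat → SW at lon -20°, lat -90°.
Square 1, 8: +1·2° lon, +8·1° lat → SW at lon -18°, lat -82°.
Cell spans 2° lon × 1° lat.
south 82.00° S, north 81.00° S.

82.00° S, 81.00° S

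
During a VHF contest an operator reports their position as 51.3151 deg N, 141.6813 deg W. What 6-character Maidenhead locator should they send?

Offset from 180°W / 90°S: lon 38.3187°, lat 141.3151°.
Field (20°×10°, letters A–R): 38.3187/20 → 1 → B, 141.3151/10 → 14 → O; chars BO.
Square (2°×1°, digits 0–9): 18.3187/2 → 9, 1.3151/1 → 1; chars 91.
Subsquare (5′×2.5′, letters a–x): 0.3187/0.0833333 → 3 → d, 0.3151/0.0416667 → 7 → h; chars dh.

BO91dh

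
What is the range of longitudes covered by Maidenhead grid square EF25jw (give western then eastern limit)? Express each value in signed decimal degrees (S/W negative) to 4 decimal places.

Field E=4, F=5: +4·20° lon, +5·10° lat → SW at lon -100°, lat -40°.
Square 2, 5: +2·2° lon, +5·1° lat → SW at lon -96°, lat -35°.
Subsquare j=9, w=22: +9·0.0833333° lon, +22·0.0416667° lat → SW at lon -95.25°, lat -34.0833°.
Cell spans 0.0833333° lon × 0.0416667° lat.
west -95.2500, east -95.1667.

-95.2500, -95.1667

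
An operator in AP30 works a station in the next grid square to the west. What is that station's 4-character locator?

Longitude square 3; −1 → 2.
The latitude characters are unchanged.

AP20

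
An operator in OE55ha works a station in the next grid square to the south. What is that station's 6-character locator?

OE54hx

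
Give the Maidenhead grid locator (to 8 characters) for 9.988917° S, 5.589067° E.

JI20ta02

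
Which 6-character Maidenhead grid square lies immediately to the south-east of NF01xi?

NF11ah

Longitude subsquare x = 23; +1 → 24, wraps to 0 = a, carry into square.
Longitude square 0; +1 → 1.
Latitude subsquare i = 8; −1 → 7 = h.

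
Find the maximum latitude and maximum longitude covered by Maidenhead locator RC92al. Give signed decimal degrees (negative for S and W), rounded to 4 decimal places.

Field R=17, C=2: +17·20° lon, +2·10° lat → SW at lon 160°, lat -70°.
Square 9, 2: +9·2° lon, +2·1° lat → SW at lon 178°, lat -68°.
Subsquare a=0, l=11: +0·0.0833333° lon, +11·0.0416667° lat → SW at lon 178°, lat -67.5417°.
Cell spans 0.0833333° lon × 0.0416667° lat. NE corner is SW corner plus one full cell.
latitude -67.5000, longitude 178.0833.

-67.5000, 178.0833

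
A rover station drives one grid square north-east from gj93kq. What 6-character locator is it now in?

GJ93lr

Longitude subsquare k = 10; +1 → 11 = l.
Latitude subsquare q = 16; +1 → 17 = r.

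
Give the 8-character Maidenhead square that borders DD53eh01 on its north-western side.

DD53dh92

Longitude extended square 0; −1 → -1, wraps to 9, carry into subsquare.
Longitude subsquare e = 4; −1 → 3 = d.
Latitude extended square 1; +1 → 2.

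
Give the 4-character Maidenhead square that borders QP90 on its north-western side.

QP81

Longitude square 9; −1 → 8.
Latitude square 0; +1 → 1.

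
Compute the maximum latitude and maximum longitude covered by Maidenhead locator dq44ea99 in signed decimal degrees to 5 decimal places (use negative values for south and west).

Field D=3, Q=16: +3·20° lon, +16·10° lat → SW at lon -120°, lat 70°.
Square 4, 4: +4·2° lon, +4·1° lat → SW at lon -112°, lat 74°.
Subsquare e=4, a=0: +4·0.0833333° lon, +0·0.0416667° lat → SW at lon -111.667°, lat 74°.
Extended square 9, 9: +9·0.00833333° lon, +9·0.00416667° lat → SW at lon -111.592°, lat 74.0375°.
Cell spans 0.00833333° lon × 0.00416667° lat. NE corner is SW corner plus one full cell.
latitude 74.04167, longitude -111.58333.

74.04167, -111.58333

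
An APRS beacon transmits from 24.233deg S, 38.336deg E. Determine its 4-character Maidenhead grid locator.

KG95

Add 180° to longitude and 90° to latitude: 218.34, 65.77.
Field: 218.34/20 → 10 → K, 65.77/10 → 6 → G; chars KG.
Square: 18.34/2 → 9, 5.77/1 → 5; chars 95.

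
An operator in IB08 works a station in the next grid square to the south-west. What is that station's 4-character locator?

Longitude square 0; −1 → -1, wraps to 9, carry into field.
Longitude field I = 8; −1 → 7 = H.
Latitude square 8; −1 → 7.

HB97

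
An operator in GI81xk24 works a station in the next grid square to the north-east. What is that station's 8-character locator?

GI81xk35

Longitude extended square 2; +1 → 3.
Latitude extended square 4; +1 → 5.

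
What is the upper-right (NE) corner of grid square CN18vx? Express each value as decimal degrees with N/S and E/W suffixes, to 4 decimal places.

49.0000° N, 136.1667° W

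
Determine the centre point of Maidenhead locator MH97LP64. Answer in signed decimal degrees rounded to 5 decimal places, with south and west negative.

-12.35625, 78.97083

Field M=12, H=7: +12·20° lon, +7·10° lat → SW at lon 60°, lat -20°.
Square 9, 7: +9·2° lon, +7·1° lat → SW at lon 78°, lat -13°.
Subsquare l=11, p=15: +11·0.0833333° lon, +15·0.0416667° lat → SW at lon 78.9167°, lat -12.375°.
Extended square 6, 4: +6·0.00833333° lon, +4·0.00416667° lat → SW at lon 78.9667°, lat -12.3583°.
Cell spans 0.00833333° lon × 0.00416667° lat. Centre is SW corner plus half of each.
latitude -12.35625, longitude 78.97083.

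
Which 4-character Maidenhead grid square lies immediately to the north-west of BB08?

Longitude square 0; −1 → -1, wraps to 9, carry into field.
Longitude field B = 1; −1 → 0 = A.
Latitude square 8; +1 → 9.

AB99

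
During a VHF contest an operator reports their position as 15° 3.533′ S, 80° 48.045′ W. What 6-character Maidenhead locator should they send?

EH94ow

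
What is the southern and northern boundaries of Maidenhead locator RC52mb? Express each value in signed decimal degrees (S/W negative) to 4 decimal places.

Field R=17, C=2: +17·20° lon, +2·10° lat → SW at lon 160°, lat -70°.
Square 5, 2: +5·2° lon, +2·1° lat → SW at lon 170°, lat -68°.
Subsquare m=12, b=1: +12·0.0833333° lon, +1·0.0416667° lat → SW at lon 171°, lat -67.9583°.
Cell spans 0.0833333° lon × 0.0416667° lat.
south -67.9583, north -67.9167.

-67.9583, -67.9167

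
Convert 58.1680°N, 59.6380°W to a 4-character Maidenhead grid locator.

GO08

Offset from 180°W / 90°S: lon 120.36°, lat 148.17°.
Field: lon ⌊120.36/20⌋ = 6 → G; lat ⌊148.17/10⌋ = 14 → O.
Square: lon ⌊0.36/2⌋ = 0; lat ⌊8.17/1⌋ = 8.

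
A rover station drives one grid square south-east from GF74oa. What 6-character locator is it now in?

Longitude subsquare o = 14; +1 → 15 = p.
Latitude subsquare a = 0; −1 → -1, wraps to 23 = x, carry into square.
Latitude square 4; −1 → 3.

GF73px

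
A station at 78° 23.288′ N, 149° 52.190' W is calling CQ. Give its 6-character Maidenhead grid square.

Shift to the Maidenhead origin (180°W, 90°S): lon 30.1302, lat 168.3881.
Field (20°×10°, letters A–R): 30.1302/20 → 1 → B, 168.3881/10 → 16 → Q; chars BQ.
Square (2°×1°, digits 0–9): 10.1302/2 → 5, 8.3881/1 → 8; chars 58.
Subsquare (5′×2.5′, letters a–x): 0.1302/0.0833333 → 1 → b, 0.3881/0.0416667 → 9 → j; chars bj.

BQ58bj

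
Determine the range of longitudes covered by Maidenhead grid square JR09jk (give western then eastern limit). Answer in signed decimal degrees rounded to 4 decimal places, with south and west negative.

0.7500, 0.8333

Field J=9, R=17: +9·20° lon, +17·10° lat → SW at lon 0°, lat 80°.
Square 0, 9: +0·2° lon, +9·1° lat → SW at lon 0°, lat 89°.
Subsquare j=9, k=10: +9·0.0833333° lon, +10·0.0416667° lat → SW at lon 0.75°, lat 89.4167°.
Cell spans 0.0833333° lon × 0.0416667° lat.
west 0.7500, east 0.8333.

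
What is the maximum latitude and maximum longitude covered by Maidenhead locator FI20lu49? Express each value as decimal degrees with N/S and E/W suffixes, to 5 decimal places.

9.12500° S, 75.04167° W

Field F=5, I=8: +5·20° lon, +8·10° lat → SW at lon -80°, lat -10°.
Square 2, 0: +2·2° lon, +0·1° lat → SW at lon -76°, lat -10°.
Subsquare l=11, u=20: +11·0.0833333° lon, +20·0.0416667° lat → SW at lon -75.0833°, lat -9.16667°.
Extended square 4, 9: +4·0.00833333° lon, +9·0.00416667° lat → SW at lon -75.05°, lat -9.12917°.
Cell spans 0.00833333° lon × 0.00416667° lat. NE corner is SW corner plus one full cell.
latitude 9.12500° S, longitude 75.04167° W.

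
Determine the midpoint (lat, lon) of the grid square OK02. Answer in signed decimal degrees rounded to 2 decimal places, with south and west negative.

12.50, 101.00

Field O=14, K=10: +14·20° lon, +10·10° lat → SW at lon 100°, lat 10°.
Square 0, 2: +0·2° lon, +2·1° lat → SW at lon 100°, lat 12°.
Cell spans 2° lon × 1° lat. Centre is SW corner plus half of each.
latitude 12.50, longitude 101.00.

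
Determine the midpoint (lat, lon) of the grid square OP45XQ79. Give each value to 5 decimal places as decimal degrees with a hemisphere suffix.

65.70625° N, 109.97917° E

Field O=14, P=15: +14·20° lon, +15·10° lat → SW at lon 100°, lat 60°.
Square 4, 5: +4·2° lon, +5·1° lat → SW at lon 108°, lat 65°.
Subsquare x=23, q=16: +23·0.0833333° lon, +16·0.0416667° lat → SW at lon 109.917°, lat 65.6667°.
Extended square 7, 9: +7·0.00833333° lon, +9·0.00416667° lat → SW at lon 109.975°, lat 65.7042°.
Cell spans 0.00833333° lon × 0.00416667° lat. Centre is SW corner plus half of each.
latitude 65.70625° N, longitude 109.97917° E.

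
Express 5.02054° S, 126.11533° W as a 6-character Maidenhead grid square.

CI64wx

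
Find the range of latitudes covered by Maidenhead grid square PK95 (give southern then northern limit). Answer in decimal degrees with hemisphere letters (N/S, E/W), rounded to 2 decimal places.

Field P=15, K=10: +15·20° lon, +10·10° lat → SW at lon 120°, lat 10°.
Square 9, 5: +9·2° lon, +5·1° lat → SW at lon 138°, lat 15°.
Cell spans 2° lon × 1° lat.
south 15.00° N, north 16.00° N.

15.00° N, 16.00° N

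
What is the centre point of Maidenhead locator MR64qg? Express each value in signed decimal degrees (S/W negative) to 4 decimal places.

84.2708, 73.3750

Field M=12, R=17: +12·20° lon, +17·10° lat → SW at lon 60°, lat 80°.
Square 6, 4: +6·2° lon, +4·1° lat → SW at lon 72°, lat 84°.
Subsquare q=16, g=6: +16·0.0833333° lon, +6·0.0416667° lat → SW at lon 73.3333°, lat 84.25°.
Cell spans 0.0833333° lon × 0.0416667° lat. Centre is SW corner plus half of each.
latitude 84.2708, longitude 73.3750.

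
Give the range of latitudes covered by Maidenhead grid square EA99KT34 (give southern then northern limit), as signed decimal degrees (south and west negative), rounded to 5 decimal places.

-80.19167, -80.18750

Field E=4, A=0: +4·20° lon, +0·10° lat → SW at lon -100°, lat -90°.
Square 9, 9: +9·2° lon, +9·1° lat → SW at lon -82°, lat -81°.
Subsquare k=10, t=19: +10·0.0833333° lon, +19·0.0416667° lat → SW at lon -81.1667°, lat -80.2083°.
Extended square 3, 4: +3·0.00833333° lon, +4·0.00416667° lat → SW at lon -81.1417°, lat -80.1917°.
Cell spans 0.00833333° lon × 0.00416667° lat.
south -80.19167, north -80.18750.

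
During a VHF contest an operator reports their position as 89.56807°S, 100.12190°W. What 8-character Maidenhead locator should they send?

Offset from 180°W / 90°S: lon 79.87810°, lat 0.43193°.
Field (20°×10°, letters A–R): 79.87810/20 → 3 → D, 0.43193/10 → 0 → A; chars DA.
Square (2°×1°, digits 0–9): 19.87810/2 → 9, 0.43193/1 → 0; chars 90.
Subsquare (5′×2.5′, letters a–x): 1.87810/0.0833333 → 22 → w, 0.43193/0.0416667 → 10 → k; chars wk.
Extended square (30″×15″, digits 0–9): 0.04477/0.00833333 → 5, 0.01526/0.00416667 → 3; chars 53.

DA90wk53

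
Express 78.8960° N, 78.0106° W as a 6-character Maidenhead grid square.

Offset from 180°W / 90°S: lon 101.9894°, lat 168.8960°.
Field: lon ⌊101.9894/20⌋ = 5 → F; lat ⌊168.8960/10⌋ = 16 → Q.
Square: lon ⌊1.9894/2⌋ = 0; lat ⌊8.8960/1⌋ = 8.
Subsquare: lon ⌊1.9894/0.0833333⌋ = 23 → x; lat ⌊0.8960/0.0416667⌋ = 21 → v.

FQ08xv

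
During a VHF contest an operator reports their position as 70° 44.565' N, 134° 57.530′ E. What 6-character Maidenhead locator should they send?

Add 180° to longitude and 90° to latitude: 314.9588, 160.7428.
Field (20°×10°, letters A–R): lon ⌊314.9588/20⌋ = 15 → P; lat ⌊160.7428/10⌋ = 16 → Q.
Square (2°×1°, digits 0–9): lon ⌊14.9588/2⌋ = 7; lat ⌊0.7428/1⌋ = 0.
Subsquare (5′×2.5′, letters a–x): lon ⌊0.9588/0.0833333⌋ = 11 → l; lat ⌊0.7428/0.0416667⌋ = 17 → r.

PQ70lr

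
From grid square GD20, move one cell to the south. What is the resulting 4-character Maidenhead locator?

Latitude square 0; −1 → -1, wraps to 9, carry into field.
Latitude field D = 3; −1 → 2 = C.
The longitude characters are unchanged.

GC29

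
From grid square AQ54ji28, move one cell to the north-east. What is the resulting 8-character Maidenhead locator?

Longitude extended square 2; +1 → 3.
Latitude extended square 8; +1 → 9.

AQ54ji39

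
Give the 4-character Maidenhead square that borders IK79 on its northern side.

IL70

Latitude square 9; +1 → 10, wraps to 0, carry into field.
Latitude field K = 10; +1 → 11 = L.
The longitude characters are unchanged.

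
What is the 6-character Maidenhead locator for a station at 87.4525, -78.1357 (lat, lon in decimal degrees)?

FR07wk

Add 180° to longitude and 90° to latitude: 101.8643, 177.4525.
Field: lon ⌊101.8643/20⌋ = 5 → F; lat ⌊177.4525/10⌋ = 17 → R.
Square: lon ⌊1.8643/2⌋ = 0; lat ⌊7.4525/1⌋ = 7.
Subsquare: lon ⌊1.8643/0.0833333⌋ = 22 → w; lat ⌊0.4525/0.0416667⌋ = 10 → k.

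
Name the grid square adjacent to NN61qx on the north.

NN62qa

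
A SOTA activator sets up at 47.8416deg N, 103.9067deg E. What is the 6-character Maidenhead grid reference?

ON17wu

Shift to the Maidenhead origin (180°W, 90°S): lon 283.9067, lat 137.8416.
Field: 283.9067/20 → 14 → O, 137.8416/10 → 13 → N; chars ON.
Square: 3.9067/2 → 1, 7.8416/1 → 7; chars 17.
Subsquare: 1.9067/0.0833333 → 22 → w, 0.8416/0.0416667 → 20 → u; chars wu.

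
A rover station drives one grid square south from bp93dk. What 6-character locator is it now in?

BP93dj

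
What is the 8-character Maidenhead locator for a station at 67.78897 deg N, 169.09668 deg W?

Offset from 180°W / 90°S: lon 10.90332°, lat 157.78897°.
Field: lon ⌊10.90332/20⌋ = 0 → A; lat ⌊157.78897/10⌋ = 15 → P.
Square: lon ⌊10.90332/2⌋ = 5; lat ⌊7.78897/1⌋ = 7.
Subsquare: lon ⌊0.90332/0.0833333⌋ = 10 → k; lat ⌊0.78897/0.0416667⌋ = 18 → s.
Extended square: lon ⌊0.06999/0.00833333⌋ = 8; lat ⌊0.03897/0.00416667⌋ = 9.

AP57ks89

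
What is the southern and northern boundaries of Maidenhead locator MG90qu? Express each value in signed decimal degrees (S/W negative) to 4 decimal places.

-29.1667, -29.1250

Field M=12, G=6: +12·20° lon, +6·10° lat → SW at lon 60°, lat -30°.
Square 9, 0: +9·2° lon, +0·1° lat → SW at lon 78°, lat -30°.
Subsquare q=16, u=20: +16·0.0833333° lon, +20·0.0416667° lat → SW at lon 79.3333°, lat -29.1667°.
Cell spans 0.0833333° lon × 0.0416667° lat.
south -29.1667, north -29.1250.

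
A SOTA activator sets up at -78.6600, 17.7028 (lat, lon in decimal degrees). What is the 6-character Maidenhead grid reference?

JB81ui

Offset from 180°W / 90°S: lon 197.7028°, lat 11.3400°.
Field: lon ⌊197.7028/20⌋ = 9 → J; lat ⌊11.3400/10⌋ = 1 → B.
Square: lon ⌊17.7028/2⌋ = 8; lat ⌊1.3400/1⌋ = 1.
Subsquare: lon ⌊1.7028/0.0833333⌋ = 20 → u; lat ⌊0.3400/0.0416667⌋ = 8 → i.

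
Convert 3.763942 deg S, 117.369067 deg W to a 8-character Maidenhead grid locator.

DI16hf56

Shift to the Maidenhead origin (180°W, 90°S): lon 62.63093, lat 86.23606.
Field: 62.63093/20 → 3 → D, 86.23606/10 → 8 → I; chars DI.
Square: 2.63093/2 → 1, 6.23606/1 → 6; chars 16.
Subsquare: 0.63093/0.0833333 → 7 → h, 0.23606/0.0416667 → 5 → f; chars hf.
Extended square: 0.04760/0.00833333 → 5, 0.02772/0.00416667 → 6; chars 56.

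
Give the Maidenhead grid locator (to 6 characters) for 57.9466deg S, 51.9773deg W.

GD42ab

Shift to the Maidenhead origin (180°W, 90°S): lon 128.0227, lat 32.0534.
Field (20°×10°, letters A–R): 128.0227/20 → 6 → G, 32.0534/10 → 3 → D; chars GD.
Square (2°×1°, digits 0–9): 8.0227/2 → 4, 2.0534/1 → 2; chars 42.
Subsquare (5′×2.5′, letters a–x): 0.0227/0.0833333 → 0 → a, 0.0534/0.0416667 → 1 → b; chars ab.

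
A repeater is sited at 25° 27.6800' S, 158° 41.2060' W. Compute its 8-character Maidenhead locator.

BG04pm79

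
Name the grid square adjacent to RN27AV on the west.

Longitude subsquare a = 0; −1 → -1, wraps to 23 = x, carry into square.
Longitude square 2; −1 → 1.
The latitude characters are unchanged.

RN17xv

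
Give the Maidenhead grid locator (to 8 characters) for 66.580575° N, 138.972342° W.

CP06mn39

Add 180° to longitude and 90° to latitude: 41.02766, 156.58058.
Field: lon ⌊41.02766/20⌋ = 2 → C; lat ⌊156.58058/10⌋ = 15 → P.
Square: lon ⌊1.02766/2⌋ = 0; lat ⌊6.58058/1⌋ = 6.
Subsquare: lon ⌊1.02766/0.0833333⌋ = 12 → m; lat ⌊0.58058/0.0416667⌋ = 13 → n.
Extended square: lon ⌊0.02766/0.00833333⌋ = 3; lat ⌊0.03891/0.00416667⌋ = 9.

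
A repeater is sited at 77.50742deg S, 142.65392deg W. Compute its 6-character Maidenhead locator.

Shift to the Maidenhead origin (180°W, 90°S): lon 37.3461, lat 12.4926.
Field: lon ⌊37.3461/20⌋ = 1 → B; lat ⌊12.4926/10⌋ = 1 → B.
Square: lon ⌊17.3461/2⌋ = 8; lat ⌊2.4926/1⌋ = 2.
Subsquare: lon ⌊1.3461/0.0833333⌋ = 16 → q; lat ⌊0.4926/0.0416667⌋ = 11 → l.

BB82ql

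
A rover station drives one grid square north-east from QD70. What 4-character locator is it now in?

QD81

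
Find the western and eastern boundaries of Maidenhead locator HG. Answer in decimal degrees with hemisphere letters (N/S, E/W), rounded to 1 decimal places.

Field H=7, G=6: +7·20° lon, +6·10° lat → SW at lon -40°, lat -30°.
Cell spans 20° lon × 10° lat.
west 40.0° W, east 20.0° W.

40.0° W, 20.0° W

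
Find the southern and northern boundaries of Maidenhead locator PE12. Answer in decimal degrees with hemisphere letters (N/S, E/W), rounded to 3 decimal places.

48.000° S, 47.000° S

Field P=15, E=4: +15·20° lon, +4·10° lat → SW at lon 120°, lat -50°.
Square 1, 2: +1·2° lon, +2·1° lat → SW at lon 122°, lat -48°.
Cell spans 2° lon × 1° lat.
south 48.000° S, north 47.000° S.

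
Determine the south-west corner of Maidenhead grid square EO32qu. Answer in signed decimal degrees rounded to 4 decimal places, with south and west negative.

52.8333, -92.6667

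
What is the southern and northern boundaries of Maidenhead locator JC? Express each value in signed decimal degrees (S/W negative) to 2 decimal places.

-70.00, -60.00

Field J=9, C=2: +9·20° lon, +2·10° lat → SW at lon 0°, lat -70°.
Cell spans 20° lon × 10° lat.
south -70.00, north -60.00.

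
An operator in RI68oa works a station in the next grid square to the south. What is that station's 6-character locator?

Latitude subsquare a = 0; −1 → -1, wraps to 23 = x, carry into square.
Latitude square 8; −1 → 7.
The longitude characters are unchanged.

RI67ox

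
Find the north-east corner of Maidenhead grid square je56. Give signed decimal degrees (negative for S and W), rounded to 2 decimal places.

-43.00, 12.00

Field J=9, E=4: +9·20° lon, +4·10° lat → SW at lon 0°, lat -50°.
Square 5, 6: +5·2° lon, +6·1° lat → SW at lon 10°, lat -44°.
Cell spans 2° lon × 1° lat. NE corner is SW corner plus one full cell.
latitude -43.00, longitude 12.00.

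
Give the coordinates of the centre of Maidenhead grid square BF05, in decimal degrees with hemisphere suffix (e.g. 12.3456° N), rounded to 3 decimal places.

34.500° S, 159.000° W

Field B=1, F=5: +1·20° lon, +5·10° lat → SW at lon -160°, lat -40°.
Square 0, 5: +0·2° lon, +5·1° lat → SW at lon -160°, lat -35°.
Cell spans 2° lon × 1° lat. Centre is SW corner plus half of each.
latitude 34.500° S, longitude 159.000° W.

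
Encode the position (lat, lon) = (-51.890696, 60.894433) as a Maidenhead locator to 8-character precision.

MD08kc76

Offset from 180°W / 90°S: lon 240.89443°, lat 38.10930°.
Field (20°×10°, letters A–R): lon ⌊240.89443/20⌋ = 12 → M; lat ⌊38.10930/10⌋ = 3 → D.
Square (2°×1°, digits 0–9): lon ⌊0.89443/2⌋ = 0; lat ⌊8.10930/1⌋ = 8.
Subsquare (5′×2.5′, letters a–x): lon ⌊0.89443/0.0833333⌋ = 10 → k; lat ⌊0.10930/0.0416667⌋ = 2 → c.
Extended square (30″×15″, digits 0–9): lon ⌊0.06110/0.00833333⌋ = 7; lat ⌊0.02597/0.00416667⌋ = 6.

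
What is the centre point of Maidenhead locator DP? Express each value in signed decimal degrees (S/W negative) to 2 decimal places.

65.00, -110.00

Field D=3, P=15: +3·20° lon, +15·10° lat → SW at lon -120°, lat 60°.
Cell spans 20° lon × 10° lat. Centre is SW corner plus half of each.
latitude 65.00, longitude -110.00.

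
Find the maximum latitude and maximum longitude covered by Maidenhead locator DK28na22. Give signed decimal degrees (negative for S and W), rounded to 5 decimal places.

18.01250, -114.89167

Field D=3, K=10: +3·20° lon, +10·10° lat → SW at lon -120°, lat 10°.
Square 2, 8: +2·2° lon, +8·1° lat → SW at lon -116°, lat 18°.
Subsquare n=13, a=0: +13·0.0833333° lon, +0·0.0416667° lat → SW at lon -114.917°, lat 18°.
Extended square 2, 2: +2·0.00833333° lon, +2·0.00416667° lat → SW at lon -114.9°, lat 18.0083°.
Cell spans 0.00833333° lon × 0.00416667° lat. NE corner is SW corner plus one full cell.
latitude 18.01250, longitude -114.89167.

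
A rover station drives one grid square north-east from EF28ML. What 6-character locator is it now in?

Longitude subsquare m = 12; +1 → 13 = n.
Latitude subsquare l = 11; +1 → 12 = m.

EF28nm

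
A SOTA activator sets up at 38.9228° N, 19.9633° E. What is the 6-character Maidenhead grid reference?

Offset from 180°W / 90°S: lon 199.9633°, lat 128.9228°.
Field: 199.9633/20 → 9 → J, 128.9228/10 → 12 → M; chars JM.
Square: 19.9633/2 → 9, 8.9228/1 → 8; chars 98.
Subsquare: 1.9633/0.0833333 → 23 → x, 0.9228/0.0416667 → 22 → w; chars xw.

JM98xw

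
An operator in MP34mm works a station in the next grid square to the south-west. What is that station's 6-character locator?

MP34ll

Longitude subsquare m = 12; −1 → 11 = l.
Latitude subsquare m = 12; −1 → 11 = l.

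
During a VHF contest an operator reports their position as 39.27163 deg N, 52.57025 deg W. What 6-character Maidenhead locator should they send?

Offset from 180°W / 90°S: lon 127.4297°, lat 129.2716°.
Field (20°×10°, letters A–R): lon ⌊127.4297/20⌋ = 6 → G; lat ⌊129.2716/10⌋ = 12 → M.
Square (2°×1°, digits 0–9): lon ⌊7.4297/2⌋ = 3; lat ⌊9.2716/1⌋ = 9.
Subsquare (5′×2.5′, letters a–x): lon ⌊1.4297/0.0833333⌋ = 17 → r; lat ⌊0.2716/0.0416667⌋ = 6 → g.

GM39rg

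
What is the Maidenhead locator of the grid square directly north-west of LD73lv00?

Longitude extended square 0; −1 → -1, wraps to 9, carry into subsquare.
Longitude subsquare l = 11; −1 → 10 = k.
Latitude extended square 0; +1 → 1.

LD73kv91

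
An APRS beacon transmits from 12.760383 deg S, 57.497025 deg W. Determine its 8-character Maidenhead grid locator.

GH17gf07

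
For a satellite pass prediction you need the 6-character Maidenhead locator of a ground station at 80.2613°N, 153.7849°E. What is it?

Shift to the Maidenhead origin (180°W, 90°S): lon 333.7849, lat 170.2613.
Field: 333.7849/20 → 16 → Q, 170.2613/10 → 17 → R; chars QR.
Square: 13.7849/2 → 6, 0.2613/1 → 0; chars 60.
Subsquare: 1.7849/0.0833333 → 21 → v, 0.2613/0.0416667 → 6 → g; chars vg.

QR60vg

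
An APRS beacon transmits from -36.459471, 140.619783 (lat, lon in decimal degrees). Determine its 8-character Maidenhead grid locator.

Add 180° to longitude and 90° to latitude: 320.61978, 53.54053.
Field: 320.61978/20 → 16 → Q, 53.54053/10 → 5 → F; chars QF.
Square: 0.61978/2 → 0, 3.54053/1 → 3; chars 03.
Subsquare: 0.61978/0.0833333 → 7 → h, 0.54053/0.0416667 → 12 → m; chars hm.
Extended square: 0.03645/0.00833333 → 4, 0.04053/0.00416667 → 9; chars 49.

QF03hm49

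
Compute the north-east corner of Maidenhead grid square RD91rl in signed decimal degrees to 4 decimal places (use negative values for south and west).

-58.5000, 179.5000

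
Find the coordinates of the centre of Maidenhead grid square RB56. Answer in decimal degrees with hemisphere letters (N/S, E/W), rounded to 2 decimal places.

Field R=17, B=1: +17·20° lon, +1·10° lat → SW at lon 160°, lat -80°.
Square 5, 6: +5·2° lon, +6·1° lat → SW at lon 170°, lat -74°.
Cell spans 2° lon × 1° lat. Centre is SW corner plus half of each.
latitude 73.50° S, longitude 171.00° E.

73.50° S, 171.00° E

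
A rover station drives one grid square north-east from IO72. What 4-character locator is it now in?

IO83

Longitude square 7; +1 → 8.
Latitude square 2; +1 → 3.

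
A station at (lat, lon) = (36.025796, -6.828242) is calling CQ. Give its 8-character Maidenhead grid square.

Offset from 180°W / 90°S: lon 173.17176°, lat 126.02580°.
Field (20°×10°, letters A–R): lon ⌊173.17176/20⌋ = 8 → I; lat ⌊126.02580/10⌋ = 12 → M.
Square (2°×1°, digits 0–9): lon ⌊13.17176/2⌋ = 6; lat ⌊6.02580/1⌋ = 6.
Subsquare (5′×2.5′, letters a–x): lon ⌊1.17176/0.0833333⌋ = 14 → o; lat ⌊0.02580/0.0416667⌋ = 0 → a.
Extended square (30″×15″, digits 0–9): lon ⌊0.00509/0.00833333⌋ = 0; lat ⌊0.02580/0.00416667⌋ = 6.

IM66oa06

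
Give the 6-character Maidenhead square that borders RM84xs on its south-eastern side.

Longitude subsquare x = 23; +1 → 24, wraps to 0 = a, carry into square.
Longitude square 8; +1 → 9.
Latitude subsquare s = 18; −1 → 17 = r.

RM94ar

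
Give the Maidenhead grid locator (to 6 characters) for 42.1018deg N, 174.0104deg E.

Offset from 180°W / 90°S: lon 354.0104°, lat 132.1018°.
Field: 354.0104/20 → 17 → R, 132.1018/10 → 13 → N; chars RN.
Square: 14.0104/2 → 7, 2.1018/1 → 2; chars 72.
Subsquare: 0.0104/0.0833333 → 0 → a, 0.1018/0.0416667 → 2 → c; chars ac.

RN72ac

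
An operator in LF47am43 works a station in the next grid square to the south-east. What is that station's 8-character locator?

Longitude extended square 4; +1 → 5.
Latitude extended square 3; −1 → 2.

LF47am52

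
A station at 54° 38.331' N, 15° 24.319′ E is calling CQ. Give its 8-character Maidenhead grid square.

JO74qp83

Shift to the Maidenhead origin (180°W, 90°S): lon 195.40532, lat 144.63885.
Field: 195.40532/20 → 9 → J, 144.63885/10 → 14 → O; chars JO.
Square: 15.40532/2 → 7, 4.63885/1 → 4; chars 74.
Subsquare: 1.40532/0.0833333 → 16 → q, 0.63885/0.0416667 → 15 → p; chars qp.
Extended square: 0.07198/0.00833333 → 8, 0.01385/0.00416667 → 3; chars 83.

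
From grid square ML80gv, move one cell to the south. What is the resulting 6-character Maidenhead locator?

ML80gu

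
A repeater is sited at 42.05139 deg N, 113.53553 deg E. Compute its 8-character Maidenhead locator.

ON62sb42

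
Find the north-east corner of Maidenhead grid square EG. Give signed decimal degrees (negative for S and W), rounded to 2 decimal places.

Field E=4, G=6: +4·20° lon, +6·10° lat → SW at lon -100°, lat -30°.
Cell spans 20° lon × 10° lat. NE corner is SW corner plus one full cell.
latitude -20.00, longitude -80.00.

-20.00, -80.00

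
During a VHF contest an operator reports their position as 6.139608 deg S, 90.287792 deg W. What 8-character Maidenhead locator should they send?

EI43uu56

Offset from 180°W / 90°S: lon 89.71221°, lat 83.86039°.
Field (20°×10°, letters A–R): 89.71221/20 → 4 → E, 83.86039/10 → 8 → I; chars EI.
Square (2°×1°, digits 0–9): 9.71221/2 → 4, 3.86039/1 → 3; chars 43.
Subsquare (5′×2.5′, letters a–x): 1.71221/0.0833333 → 20 → u, 0.86039/0.0416667 → 20 → u; chars uu.
Extended square (30″×15″, digits 0–9): 0.04554/0.00833333 → 5, 0.02706/0.00416667 → 6; chars 56.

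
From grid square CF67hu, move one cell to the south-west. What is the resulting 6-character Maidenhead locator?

CF67gt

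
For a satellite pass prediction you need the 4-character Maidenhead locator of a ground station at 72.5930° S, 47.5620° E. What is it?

LB37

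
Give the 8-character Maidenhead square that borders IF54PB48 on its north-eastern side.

IF54pb59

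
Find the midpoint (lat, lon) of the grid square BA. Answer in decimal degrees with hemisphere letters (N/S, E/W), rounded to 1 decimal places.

85.0° S, 150.0° W

Field B=1, A=0: +1·20° lon, +0·10° lat → SW at lon -160°, lat -90°.
Cell spans 20° lon × 10° lat. Centre is SW corner plus half of each.
latitude 85.0° S, longitude 150.0° W.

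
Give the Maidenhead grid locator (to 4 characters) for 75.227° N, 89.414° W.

EQ55

Add 180° to longitude and 90° to latitude: 90.59, 165.23.
Field: lon ⌊90.59/20⌋ = 4 → E; lat ⌊165.23/10⌋ = 16 → Q.
Square: lon ⌊10.59/2⌋ = 5; lat ⌊5.23/1⌋ = 5.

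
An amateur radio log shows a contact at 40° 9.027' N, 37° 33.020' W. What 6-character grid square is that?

Shift to the Maidenhead origin (180°W, 90°S): lon 142.4497, lat 130.1505.
Field: 142.4497/20 → 7 → H, 130.1505/10 → 13 → N; chars HN.
Square: 2.4497/2 → 1, 0.1505/1 → 0; chars 10.
Subsquare: 0.4497/0.0833333 → 5 → f, 0.1505/0.0416667 → 3 → d; chars fd.

HN10fd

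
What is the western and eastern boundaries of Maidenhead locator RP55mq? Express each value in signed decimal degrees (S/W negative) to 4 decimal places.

171.0000, 171.0833

Field R=17, P=15: +17·20° lon, +15·10° lat → SW at lon 160°, lat 60°.
Square 5, 5: +5·2° lon, +5·1° lat → SW at lon 170°, lat 65°.
Subsquare m=12, q=16: +12·0.0833333° lon, +16·0.0416667° lat → SW at lon 171°, lat 65.6667°.
Cell spans 0.0833333° lon × 0.0416667° lat.
west 171.0000, east 171.0833.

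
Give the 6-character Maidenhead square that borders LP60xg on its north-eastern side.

Longitude subsquare x = 23; +1 → 24, wraps to 0 = a, carry into square.
Longitude square 6; +1 → 7.
Latitude subsquare g = 6; +1 → 7 = h.

LP70ah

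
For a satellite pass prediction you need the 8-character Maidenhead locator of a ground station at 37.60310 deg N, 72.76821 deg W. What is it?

Add 180° to longitude and 90° to latitude: 107.23179, 127.60310.
Field (20°×10°, letters A–R): 107.23179/20 → 5 → F, 127.60310/10 → 12 → M; chars FM.
Square (2°×1°, digits 0–9): 7.23179/2 → 3, 7.60310/1 → 7; chars 37.
Subsquare (5′×2.5′, letters a–x): 1.23179/0.0833333 → 14 → o, 0.60310/0.0416667 → 14 → o; chars oo.
Extended square (30″×15″, digits 0–9): 0.06512/0.00833333 → 7, 0.01977/0.00416667 → 4; chars 74.

FM37oo74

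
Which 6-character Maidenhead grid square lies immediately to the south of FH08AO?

FH08an

Latitude subsquare o = 14; −1 → 13 = n.
The longitude characters are unchanged.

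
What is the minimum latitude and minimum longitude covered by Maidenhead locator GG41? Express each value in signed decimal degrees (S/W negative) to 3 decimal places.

Field G=6, G=6: +6·20° lon, +6·10° lat → SW at lon -60°, lat -30°.
Square 4, 1: +4·2° lon, +1·1° lat → SW at lon -52°, lat -29°.
latitude -29.000, longitude -52.000.

-29.000, -52.000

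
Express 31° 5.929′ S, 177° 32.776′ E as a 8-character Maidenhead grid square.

RF88sv56

Offset from 180°W / 90°S: lon 357.54627°, lat 58.90118°.
Field (20°×10°, letters A–R): lon ⌊357.54627/20⌋ = 17 → R; lat ⌊58.90118/10⌋ = 5 → F.
Square (2°×1°, digits 0–9): lon ⌊17.54627/2⌋ = 8; lat ⌊8.90118/1⌋ = 8.
Subsquare (5′×2.5′, letters a–x): lon ⌊1.54627/0.0833333⌋ = 18 → s; lat ⌊0.90118/0.0416667⌋ = 21 → v.
Extended square (30″×15″, digits 0–9): lon ⌊0.04627/0.00833333⌋ = 5; lat ⌊0.02618/0.00416667⌋ = 6.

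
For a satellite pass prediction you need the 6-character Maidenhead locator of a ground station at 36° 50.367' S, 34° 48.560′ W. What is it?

Offset from 180°W / 90°S: lon 145.1907°, lat 53.1606°.
Field: lon ⌊145.1907/20⌋ = 7 → H; lat ⌊53.1606/10⌋ = 5 → F.
Square: lon ⌊5.1907/2⌋ = 2; lat ⌊3.1606/1⌋ = 3.
Subsquare: lon ⌊1.1907/0.0833333⌋ = 14 → o; lat ⌊0.1606/0.0416667⌋ = 3 → d.

HF23od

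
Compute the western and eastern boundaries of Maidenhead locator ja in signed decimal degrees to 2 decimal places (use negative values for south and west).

0.00, 20.00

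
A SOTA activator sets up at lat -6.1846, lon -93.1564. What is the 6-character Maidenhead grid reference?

Shift to the Maidenhead origin (180°W, 90°S): lon 86.8436, lat 83.8154.
Field (20°×10°, letters A–R): lon ⌊86.8436/20⌋ = 4 → E; lat ⌊83.8154/10⌋ = 8 → I.
Square (2°×1°, digits 0–9): lon ⌊6.8436/2⌋ = 3; lat ⌊3.8154/1⌋ = 3.
Subsquare (5′×2.5′, letters a–x): lon ⌊0.8436/0.0833333⌋ = 10 → k; lat ⌊0.8154/0.0416667⌋ = 19 → t.

EI33kt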